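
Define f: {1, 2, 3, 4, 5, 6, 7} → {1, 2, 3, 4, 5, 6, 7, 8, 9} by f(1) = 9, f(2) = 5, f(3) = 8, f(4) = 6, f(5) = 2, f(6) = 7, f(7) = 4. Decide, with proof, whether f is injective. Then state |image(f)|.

The values f(1), …, f(7) are 9, 5, 8, 6, 2, 7, 4 — all distinct.
So f(a) = f(b) only when a = b, and f is injective.
The image of f is {2, 4, 5, 6, 7, 8, 9}, which has 7 elements.

7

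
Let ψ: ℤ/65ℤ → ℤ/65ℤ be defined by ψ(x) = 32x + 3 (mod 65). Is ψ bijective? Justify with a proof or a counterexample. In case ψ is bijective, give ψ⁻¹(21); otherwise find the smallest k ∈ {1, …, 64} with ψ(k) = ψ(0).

Recall that injectivity means: for all s, t in the domain, ψ(s) = ψ(t) implies s = t.
If ψ(s) = ψ(t), then 32s ≡ 32t (mod 65). Because gcd(32, 65) = 1, we may cancel 32 to get s ≡ t (mod 65).
We now compute 32⁻¹ mod 65 explicitly. Euclid's algorithm: 65 = 2·32 + 1; back-substituting gives 1 = 63·32 − 31·65, so 32⁻¹ ≡ 63 (mod 65).
For any y ∈ ℤ/65ℤ, x = 63(y − 3) mod 65 satisfies ψ(x) = 32·63(y − 3) + 3 ≡ y (since 32·63 ≡ 1 mod 65). So every y has a preimage.
Thus ψ is bijective.
Since ψ is bijective, we find ψ⁻¹(21): we need 32x ≡ 21 − 3 ≡ 18 (mod 65). Using 32⁻¹ = 63: x ≡ 63·18 = 1134 = 17·65 + 29, so x = 29.
Check: ψ(29) = 32·29 + 3 = 931 = 14·65 + 21 ≡ 21 (mod 65).

29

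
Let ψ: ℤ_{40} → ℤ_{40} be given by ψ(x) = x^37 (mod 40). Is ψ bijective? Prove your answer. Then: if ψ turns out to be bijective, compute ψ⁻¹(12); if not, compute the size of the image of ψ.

ψ(0) = 0^37 = 0.
ψ(10): Repeated squaring mod 40: 10^1 ≡ 10, 10^2 ≡ 10² = 100 ≡ 20, 10^4 ≡ 20² = 400 ≡ 0, 10^8 ≡ 0² = 0, 10^16 ≡ 0² = 0, 10^32 ≡ 0² = 0. Since 37 = 32 + 4 + 1, 10^37 ≡ 0·0·10: 0·0 = 0, then 0·10 = 0. So 10^37 ≡ 0 (mod 40).
So ψ(0) = ψ(10) = 0 while 0 ≠ 10, so ψ is not injective, hence not bijective.
Since ψ is not bijective, we determine |image(ψ)|. Computing x^37 mod 40 for each x (by repeated squaring, reducing mod 40 at every step), the values ψ(0), ψ(1), …, ψ(39) are: 0, 1, 32, 3, 24, 5, 16, 7, 8, 9, 0, 11, 32, 13, 24, 15, 16, 17, 8, 19, 0, 21, 32, 23, 24, 25, 16, 27, 8, 29, 0, 31, 32, 33, 24, 35, 16, 37, 8, 39.
The distinct values are {0, 1, 3, 5, 7, 8, 9, 11, 13, 15, 16, 17, 19, 21, 23, 24, 25, 27, 29, 31, 32, 33, 35, 37, 39}; there are 25 of them.

25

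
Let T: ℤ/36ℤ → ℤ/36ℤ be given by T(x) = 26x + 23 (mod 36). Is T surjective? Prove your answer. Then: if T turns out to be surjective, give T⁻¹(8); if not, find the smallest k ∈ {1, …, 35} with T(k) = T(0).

18

Since gcd(26, 36) = 2, we have 26x ≡ 0 (mod 2) for all x, so T(x) ≡ 1 (mod 2).
But 0 ≢ 1 (mod 2), so 0 ∈ ℤ/36ℤ has no preimage. Therefore T is not surjective.
Since T is not surjective, we find the least positive k with T(k) = T(0): this means 26k ≡ 0 (mod 36), i.e. 36 ∣ 26k. Since gcd(26, 36) = 2, dividing through by 2 this holds exactly when 18 ∣ 13k, and as gcd(13, 18) = 1, exactly when 18 ∣ k.
The smallest positive such k is 18.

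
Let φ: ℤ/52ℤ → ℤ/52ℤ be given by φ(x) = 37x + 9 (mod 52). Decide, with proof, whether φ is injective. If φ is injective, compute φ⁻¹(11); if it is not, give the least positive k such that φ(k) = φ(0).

38

If φ(a) = φ(b), then 37a ≡ 37b (mod 52). Because gcd(37, 52) = 1, we may cancel 37 to get a ≡ b (mod 52).
Therefore φ is injective.
We now compute 37⁻¹ mod 52 explicitly. Euclid's algorithm: 52 = 1·37 + 15, 37 = 2·15 + 7, 15 = 2·7 + 1; back-substituting gives 1 = 45·37 − 32·52, so 37⁻¹ ≡ 45 (mod 52).
Since φ is injective, we compute φ⁻¹(11): solve 37x + 9 ≡ 11 (mod 52), i.e. 37x ≡ 2 (mod 52).
Multiplying by 37⁻¹ = 45 gives x ≡ 45·2 = 90 = 1·52 + 38 ≡ 38 (mod 52).
Check: φ(38) = 37·38 + 9 = 1415 = 27·52 + 11 ≡ 11 (mod 52).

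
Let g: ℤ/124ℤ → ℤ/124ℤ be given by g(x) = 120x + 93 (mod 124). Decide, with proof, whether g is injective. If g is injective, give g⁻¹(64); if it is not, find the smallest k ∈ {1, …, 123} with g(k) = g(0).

Recall: g is injective if g(s) = g(t) implies s = t.
We have gcd(120, 124) = 4 > 1. Taking s = 0 and t = 31: g(0) = 93 and g(31) = 120·31 + 93 = 3813 ≡ 93 (mod 124).
So g(0) = g(31) while 0 ≠ 31, therefore g is not injective.
Since g is not injective, we find the least positive k with g(k) = g(0): this means 120k ≡ 0 (mod 124), i.e. 124 ∣ 120k. Since gcd(120, 124) = 4, dividing through by 4 this holds exactly when 31 ∣ 30k, and as gcd(30, 31) = 1, exactly when 31 ∣ k.
The smallest positive such k is 31.

31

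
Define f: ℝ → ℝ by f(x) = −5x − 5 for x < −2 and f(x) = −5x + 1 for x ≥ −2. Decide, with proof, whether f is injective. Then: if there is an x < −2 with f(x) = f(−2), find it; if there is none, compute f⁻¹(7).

-16/5

Both pieces are strictly decreasing (slopes −5 and −5), so each is injective on its own interval.
The left piece maps (−∞, −2) onto (5, ∞); the right piece maps [−2, ∞) onto (−∞, 11].
These images overlap. In particular f(−2) = 11 (right piece), and solving −5x − 5 = 11 on the left piece gives x = −16/5 < −2.
So f(−16/5) = f(−2) with −16/5 ≠ −2, and f is not injective. This x = −16/5 is the requested value below −2.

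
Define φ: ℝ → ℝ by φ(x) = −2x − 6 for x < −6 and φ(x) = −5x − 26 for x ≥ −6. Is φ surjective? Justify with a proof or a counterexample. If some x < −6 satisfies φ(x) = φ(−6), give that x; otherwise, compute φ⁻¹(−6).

-4

Both pieces are strictly decreasing (slopes −2 and −5), so each is injective on its own interval.
The left piece maps (−∞, −6) onto (6, ∞); the right piece maps [−6, ∞) onto (−∞, 4].
The union (6, ∞) ∪ (−∞, 4] omits the interval between 6 and 4; in particular 6 has no preimage. So φ is not surjective.
Because the two images are disjoint, no x < −6 has φ(x) = φ(−6), so we compute φ⁻¹(−6): −6 lies in (−∞, 4], so solve −5x − 26 = −6: x = (−6 + 26)/(−5) = −4.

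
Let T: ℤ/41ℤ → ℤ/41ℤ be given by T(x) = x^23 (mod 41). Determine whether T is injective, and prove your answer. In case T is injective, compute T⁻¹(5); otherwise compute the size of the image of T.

20

Since 41 is prime, the nonzero elements of ℤ/41ℤ form a cyclic group of order 40.
As gcd(23, 40) = 1, raising to the 23rd power is a bijection on this group: if a^23 ≡ b^23 then (ab^{−1})^23 = 1, and the only element of order dividing gcd(23, 40) = 1 is 1, so a = b.
With T(0) = 0 this makes T injective on all of ℤ/41ℤ, hence bijective (finite equal-size domain and codomain). In particular T is injective.
Since T is injective, we find the preimage of 5. The inverse of x ↦ x^23 on (ℤ/41ℤ)^× is x ↦ x^7, because 23·7 = 161 = 4·40 + 1 ≡ 1 (mod 40) and x^{40} = 1 for x ≠ 0 (Fermat). So T⁻¹(5) = 5^7 mod 41.
Repeated squaring mod 41: 5^1 ≡ 5, 5^2 ≡ 5² = 25, 5^4 ≡ 25² = 625 ≡ 10. Since 7 = 4 + 2 + 1, 5^7 ≡ 10·25·5: 10·25 = 250 ≡ 4, then 4·5 = 20. So 5^7 ≡ 20 (mod 41).
Hence T⁻¹(5) = 20.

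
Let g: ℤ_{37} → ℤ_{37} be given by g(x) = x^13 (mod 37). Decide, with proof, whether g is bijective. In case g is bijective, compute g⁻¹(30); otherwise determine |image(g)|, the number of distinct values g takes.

Since 37 is prime, the nonzero elements of ℤ_{37} form a cyclic group of order 36.
As gcd(13, 36) = 1, raising to the 13th power is a bijection on this group: if a^13 ≡ b^13 then (ab^{−1})^13 = 1, and the only element of order dividing gcd(13, 36) = 1 is 1, so a = b.
With g(0) = 0 this makes g injective on all of ℤ_{37}, hence bijective (finite equal-size domain and codomain). In particular g is bijective.
Since g is bijective, we find the preimage of 30. The inverse of x ↦ x^13 on (ℤ_{37})^× is x ↦ x^25, because 13·25 = 325 = 9·36 + 1 ≡ 1 (mod 36) and x^{36} = 1 for x ≠ 0 (Fermat). So g⁻¹(30) = 30^25 mod 37.
Repeated squaring mod 37: 30^1 ≡ 30, 30^2 ≡ 30² = 900 ≡ 12, 30^4 ≡ 12² = 144 ≡ 33, 30^8 ≡ 33² = 1089 ≡ 16, 30^16 ≡ 16² = 256 ≡ 34. Since 25 = 16 + 8 + 1, 30^25 ≡ 34·16·30: 34·16 = 544 ≡ 26, then 26·30 = 780 ≡ 3. So 30^25 ≡ 3 (mod 37).
Hence g⁻¹(30) = 3.

3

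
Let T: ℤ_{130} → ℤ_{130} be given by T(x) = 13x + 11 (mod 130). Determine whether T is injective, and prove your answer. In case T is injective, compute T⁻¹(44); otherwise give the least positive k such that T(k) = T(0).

10

By definition, T is injective if T(a) = T(b) implies a = b.
We have gcd(13, 130) = 13 > 1. Taking a = 0 and b = 10: T(0) = 11 and T(10) = 13·10 + 11 = 141 ≡ 11 (mod 130).
So T(0) = T(10) while 0 ≠ 10, thus T is not injective.
Since T is not injective, we find the least positive k with T(k) = T(0): this means 13k ≡ 0 (mod 130), i.e. 130 ∣ 13k. Since gcd(13, 130) = 13, dividing through by 13 this holds exactly when 10 ∣ k.
The smallest positive such k is 10.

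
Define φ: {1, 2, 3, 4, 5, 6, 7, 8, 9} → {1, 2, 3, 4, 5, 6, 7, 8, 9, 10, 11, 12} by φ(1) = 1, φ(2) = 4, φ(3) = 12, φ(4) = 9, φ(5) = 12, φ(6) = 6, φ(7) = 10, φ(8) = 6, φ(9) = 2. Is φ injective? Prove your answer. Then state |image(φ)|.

φ(3) = 12 = φ(5) with 3 ≠ 5, so φ is not injective.
The image of φ is {1, 2, 4, 6, 9, 10, 12}, which has 7 elements.

7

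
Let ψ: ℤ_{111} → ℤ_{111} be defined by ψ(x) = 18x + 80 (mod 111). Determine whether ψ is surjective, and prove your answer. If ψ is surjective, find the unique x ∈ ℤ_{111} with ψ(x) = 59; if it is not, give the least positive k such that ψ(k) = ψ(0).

Since gcd(18, 111) = 3, we have 18x ≡ 0 (mod 3) for all x, so ψ(x) ≡ 2 (mod 3).
But 0 ≢ 2 (mod 3), so 0 ∈ ℤ_{111} has no preimage. Therefore ψ is not surjective.
Since ψ is not surjective, we find the least positive k with ψ(k) = ψ(0): this means 18k ≡ 0 (mod 111), i.e. 111 ∣ 18k. Since gcd(18, 111) = 3, dividing through by 3 this holds exactly when 37 ∣ 6k, and as gcd(6, 37) = 1, exactly when 37 ∣ k.
The smallest positive such k is 37.

37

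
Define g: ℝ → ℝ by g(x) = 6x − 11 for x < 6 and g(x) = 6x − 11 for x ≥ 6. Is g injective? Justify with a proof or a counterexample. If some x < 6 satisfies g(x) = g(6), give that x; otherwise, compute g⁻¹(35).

Both pieces are strictly increasing (slopes 6 and 6), so each is injective on its own interval.
The left piece maps (−∞, 6) onto (−∞, 25); the right piece maps [6, ∞) onto [25, ∞).
These images are disjoint, so no value is attained by both pieces. Thus g is injective.
Because the two images are disjoint, no x < 6 has g(x) = g(6), so we compute g⁻¹(35): 35 lies in [25, ∞), so solve 6x − 11 = 35: x = (35 + 11)/6 = 23/3.

23/3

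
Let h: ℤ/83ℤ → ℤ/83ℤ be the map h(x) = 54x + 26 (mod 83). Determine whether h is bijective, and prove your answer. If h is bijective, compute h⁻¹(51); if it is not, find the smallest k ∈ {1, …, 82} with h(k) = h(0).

2

Suppose h(u) = h(v) in ℤ/83ℤ. Then 54u + 26 ≡ 54v + 26 (mod 83), thus 54(u − v) ≡ 0 (mod 83).
Since gcd(54, 83) = 1, 54 is invertible modulo 83, thus u − v ≡ 0 (mod 83), i.e. u = v.
We now compute 54⁻¹ mod 83 explicitly. Euclid's algorithm: 83 = 1·54 + 29, 54 = 1·29 + 25, 29 = 1·25 + 4, 25 = 6·4 + 1; back-substituting gives 1 = 20·54 − 13·83, so 54⁻¹ ≡ 20 (mod 83).
For any y ∈ ℤ/83ℤ, x = 20(y − 26) mod 83 satisfies h(x) = 54·20(y − 26) + 26 ≡ y (since 54·20 ≡ 1 mod 83). So every y has a preimage.
So h is bijective.
Since h is bijective, we find h⁻¹(51): we need 54x ≡ 51 − 26 ≡ 25 (mod 83). Using 54⁻¹ = 20: x ≡ 20·25 = 500 = 6·83 + 2, so x = 2.
Check: h(2) = 54·2 + 26 = 134 = 1·83 + 51 ≡ 51 (mod 83).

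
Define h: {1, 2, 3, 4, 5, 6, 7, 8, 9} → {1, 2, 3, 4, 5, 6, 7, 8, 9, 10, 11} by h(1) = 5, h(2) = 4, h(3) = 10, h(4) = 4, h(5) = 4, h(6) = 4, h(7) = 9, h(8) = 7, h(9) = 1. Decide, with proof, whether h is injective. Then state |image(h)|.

6

h(2) = 4 = h(4) with 2 ≠ 4, so h is not injective.
The image of h is {1, 4, 5, 7, 9, 10}, which has 6 elements.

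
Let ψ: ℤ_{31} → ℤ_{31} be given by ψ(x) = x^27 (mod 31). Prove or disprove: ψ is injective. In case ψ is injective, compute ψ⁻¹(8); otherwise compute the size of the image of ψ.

ψ(1) = 1^27 = 1.
ψ(5): Repeated squaring mod 31: 5^1 ≡ 5, 5^2 ≡ 5² = 25, 5^4 ≡ 25² = 625 ≡ 5, 5^8 ≡ 5² = 25, 5^16 ≡ 25² = 625 ≡ 5. Since 27 = 16 + 8 + 2 + 1, 5^27 ≡ 5·25·25·5: 5·25 = 125 ≡ 1, then 1·25 = 25, then 25·5 = 125 ≡ 1. So 5^27 ≡ 1 (mod 31).
So ψ(1) = ψ(5) = 1 while 1 ≠ 5, therefore ψ is not injective.
Since ψ is not injective, we determine |image(ψ)|. Computing x^27 mod 31 for each x (by repeated squaring, reducing mod 31 at every step), the values ψ(0), ψ(1), …, ψ(30) are: 0, 1, 4, 23, 16, 1, 30, 16, 2, 2, 4, 15, 27, 23, 2, 23, 8, 29, 8, 4, 16, 27, 29, 29, 15, 1, 30, 15, 8, 27, 30.
The distinct values are {0, 1, 2, 4, 8, 15, 16, 23, 27, 29, 30}; there are 11 of them.

11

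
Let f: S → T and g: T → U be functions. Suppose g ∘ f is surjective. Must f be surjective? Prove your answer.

not surjective

No. Take S = {1, 2}, T = {1, 2, 3, 4, 5}, U = {1}, f(a) = 1 for every a ∈ S, and g(b) = 1 for every b ∈ T.
Then g ∘ f is surjective onto {1}, but 5 ∈ T has no preimage under f, so f is not surjective.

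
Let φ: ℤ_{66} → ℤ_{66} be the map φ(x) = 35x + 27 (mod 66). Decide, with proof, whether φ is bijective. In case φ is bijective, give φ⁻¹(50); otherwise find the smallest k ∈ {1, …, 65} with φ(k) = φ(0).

61

Suppose φ(s) = φ(t) in ℤ_{66}. Then 35s + 27 ≡ 35t + 27 (mod 66), thus 35(s − t) ≡ 0 (mod 66).
Since gcd(35, 66) = 1, 35 is invertible modulo 66, so s − t ≡ 0 (mod 66), i.e. s = t.
We now compute 35⁻¹ mod 66 explicitly. Euclid's algorithm: 66 = 1·35 + 31, 35 = 1·31 + 4, 31 = 7·4 + 3, 4 = 1·3 + 1; back-substituting gives 1 = 17·35 − 9·66, so 35⁻¹ ≡ 17 (mod 66).
Then y ↦ 17(y − 27) is a two-sided inverse to φ, so every y ∈ ℤ_{66} has a preimage.
Therefore φ is bijective.
Since φ is bijective, we compute φ⁻¹(50): solve 35x + 27 ≡ 50 (mod 66), i.e. 35x ≡ 23 (mod 66).
Multiplying by 35⁻¹ = 17 gives x ≡ 17·23 = 391 = 5·66 + 61 ≡ 61 (mod 66).
Check: φ(61) = 35·61 + 27 = 2162 = 32·66 + 50 ≡ 50 (mod 66).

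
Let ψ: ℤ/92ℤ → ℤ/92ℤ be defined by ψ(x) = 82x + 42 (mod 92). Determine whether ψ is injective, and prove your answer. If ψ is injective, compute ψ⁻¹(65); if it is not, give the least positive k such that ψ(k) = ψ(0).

46

We have gcd(82, 92) = 2 > 1. Taking u = 0 and v = 46: ψ(0) = 42 and ψ(46) = 82·46 + 42 = 3814 ≡ 42 (mod 92).
So ψ(0) = ψ(46) while 0 ≠ 46, so ψ is not injective.
Since ψ is not injective, we find the least positive k with ψ(k) = ψ(0): this means 82k ≡ 0 (mod 92), i.e. 92 ∣ 82k. Since gcd(82, 92) = 2, dividing through by 2 this holds exactly when 46 ∣ 41k, and as gcd(41, 46) = 1, exactly when 46 ∣ k.
The smallest positive such k is 46.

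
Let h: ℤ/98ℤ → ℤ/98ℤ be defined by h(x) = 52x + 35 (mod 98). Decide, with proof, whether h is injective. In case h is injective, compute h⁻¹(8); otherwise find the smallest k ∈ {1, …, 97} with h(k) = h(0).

49

Recall: h is injective when h(x_1) = h(x_2) forces x_1 = x_2.
We have gcd(52, 98) = 2 > 1. Taking x_1 = 0 and x_2 = 49: h(0) = 35 and h(49) = 52·49 + 35 = 2583 ≡ 35 (mod 98).
So h(0) = h(49) while 0 ≠ 49, hence h is not injective.
Since h is not injective, we find the least positive k with h(k) = h(0): this means 52k ≡ 0 (mod 98), i.e. 98 ∣ 52k. Since gcd(52, 98) = 2, dividing through by 2 this holds exactly when 49 ∣ 26k, and as gcd(26, 49) = 1, exactly when 49 ∣ k.
The smallest positive such k is 49.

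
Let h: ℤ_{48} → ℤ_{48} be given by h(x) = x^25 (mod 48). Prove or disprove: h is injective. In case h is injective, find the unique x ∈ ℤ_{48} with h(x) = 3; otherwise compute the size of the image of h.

27

h(0) = 0^25 = 0.
h(6): Repeated squaring mod 48: 6^1 ≡ 6, 6^2 ≡ 6² = 36, 6^4 ≡ 36² = 1296 ≡ 0, 6^8 ≡ 0² = 0, 6^16 ≡ 0² = 0. Since 25 = 16 + 8 + 1, 6^25 ≡ 0·0·6: 0·0 = 0, then 0·6 = 0. So 6^25 ≡ 0 (mod 48).
So h(0) = h(6) = 0 while 0 ≠ 6, therefore h is not injective.
Since h is not injective, we determine |image(h)|. Computing x^25 mod 48 for each x (by repeated squaring, reducing mod 48 at every step), the values h(0), h(1), …, h(47) are: 0, 1, 32, 3, 16, 5, 0, 7, 32, 9, 16, 11, 0, 13, 32, 15, 16, 17, 0, 19, 32, 21, 16, 23, 0, 25, 32, 27, 16, 29, 0, 31, 32, 33, 16, 35, 0, 37, 32, 39, 16, 41, 0, 43, 32, 45, 16, 47.
The distinct values are {0, 1, 3, 5, 7, 9, 11, 13, 15, 16, 17, 19, 21, 23, 25, 27, 29, 31, 32, 33, 35, 37, 39, 41, 43, 45, 47}; there are 27 of them.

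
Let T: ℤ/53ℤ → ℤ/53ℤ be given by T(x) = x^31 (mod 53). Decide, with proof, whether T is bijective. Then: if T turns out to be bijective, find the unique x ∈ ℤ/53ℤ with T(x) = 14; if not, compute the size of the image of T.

45

Since 53 is prime, the nonzero elements of ℤ/53ℤ form a cyclic group of order 52.
As gcd(31, 52) = 1, raising to the 31st power is a bijection on this group: if x_1^31 ≡ x_2^31 then (x_1x_2^{−1})^31 = 1, and the only element of order dividing gcd(31, 52) = 1 is 1, so x_1 = x_2.
With T(0) = 0 this makes T injective on all of ℤ/53ℤ, hence bijective (finite equal-size domain and codomain). In particular T is bijective.
Since T is bijective, we find the preimage of 14. The inverse of x ↦ x^31 on (ℤ/53ℤ)^× is x ↦ x^47, because 31·47 = 1457 = 28·52 + 1 ≡ 1 (mod 52) and x^{52} = 1 for x ≠ 0 (Fermat). So T⁻¹(14) = 14^47 mod 53.
Repeated squaring mod 53: 14^1 ≡ 14, 14^2 ≡ 14² = 196 ≡ 37, 14^4 ≡ 37² = 1369 ≡ 44, 14^8 ≡ 44² = 1936 ≡ 28, 14^16 ≡ 28² = 784 ≡ 42, 14^32 ≡ 42² = 1764 ≡ 15. Since 47 = 32 + 8 + 4 + 2 + 1, 14^47 ≡ 15·28·44·37·14: 15·28 = 420 ≡ 49, then 49·44 = 2156 ≡ 36, then 36·37 = 1332 ≡ 7, then 7·14 = 98 ≡ 45. So 14^47 ≡ 45 (mod 53).
Hence T⁻¹(14) = 45.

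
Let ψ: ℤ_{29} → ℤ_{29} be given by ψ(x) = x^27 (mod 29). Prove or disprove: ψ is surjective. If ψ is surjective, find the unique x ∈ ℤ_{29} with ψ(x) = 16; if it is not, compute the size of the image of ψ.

Since 29 is prime, the nonzero elements of ℤ_{29} form a cyclic group of order 28.
As gcd(27, 28) = 1, raising to the 27th power is a bijection on this group: if s^27 ≡ t^27 then (st^{−1})^27 = 1, and the only element of order dividing gcd(27, 28) = 1 is 1, so s = t.
With ψ(0) = 0 this makes ψ injective on all of ℤ_{29}, hence bijective (finite equal-size domain and codomain). In particular ψ is surjective.
Since ψ is surjective, we find the preimage of 16. The inverse of x ↦ x^27 on (ℤ_{29})^× is x ↦ x^27, because 27·27 = 729 = 26·28 + 1 ≡ 1 (mod 28) and x^{28} = 1 for x ≠ 0 (Fermat). So ψ⁻¹(16) = 16^27 mod 29.
Repeated squaring mod 29: 16^1 ≡ 16, 16^2 ≡ 16² = 256 ≡ 24, 16^4 ≡ 24² = 576 ≡ 25, 16^8 ≡ 25² = 625 ≡ 16, 16^16 ≡ 16² = 256 ≡ 24. Since 27 = 16 + 8 + 2 + 1, 16^27 ≡ 24·16·24·16: 24·16 = 384 ≡ 7, then 7·24 = 168 ≡ 23, then 23·16 = 368 ≡ 20. So 16^27 ≡ 20 (mod 29).
Hence ψ⁻¹(16) = 20.

20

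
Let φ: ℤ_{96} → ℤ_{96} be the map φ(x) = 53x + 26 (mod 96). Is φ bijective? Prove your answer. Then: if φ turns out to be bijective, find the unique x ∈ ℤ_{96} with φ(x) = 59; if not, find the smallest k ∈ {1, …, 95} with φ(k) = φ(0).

93

Suppose φ(x_1) = φ(x_2) in ℤ_{96}. Then 53x_1 + 26 ≡ 53x_2 + 26 (mod 96), so 53(x_1 − x_2) ≡ 0 (mod 96).
Since gcd(53, 96) = 1, 53 is invertible modulo 96, so x_1 − x_2 ≡ 0 (mod 96), i.e. x_1 = x_2.
We now compute 53⁻¹ mod 96 explicitly. Euclid's algorithm: 96 = 1·53 + 43, 53 = 1·43 + 10, 43 = 4·10 + 3, 10 = 3·3 + 1; back-substituting gives 1 = 29·53 − 16·96, so 53⁻¹ ≡ 29 (mod 96).
Then y ↦ 29(y − 26) is a two-sided inverse to φ, so every y ∈ ℤ_{96} has a preimage.
So φ is bijective.
Since φ is bijective, we find φ⁻¹(59): we need 53x ≡ 59 − 26 ≡ 33 (mod 96). Using 53⁻¹ = 29: x ≡ 29·33 = 957 = 9·96 + 93, so x = 93.
Check: φ(93) = 53·93 + 26 = 4955 = 51·96 + 59 ≡ 59 (mod 96).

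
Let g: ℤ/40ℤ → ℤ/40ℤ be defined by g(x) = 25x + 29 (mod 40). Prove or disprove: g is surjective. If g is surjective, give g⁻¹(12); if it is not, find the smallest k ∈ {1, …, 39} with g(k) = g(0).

8

Since gcd(25, 40) = 5, we have 25x ≡ 0 (mod 5) for all x, so g(x) ≡ 4 (mod 5).
But 0 ≢ 4 (mod 5), so 0 ∈ ℤ/40ℤ has no preimage. Hence g is not surjective.
Since g is not surjective, we find the least positive k with g(k) = g(0): this means 25k ≡ 0 (mod 40), i.e. 40 ∣ 25k. Since gcd(25, 40) = 5, dividing through by 5 this holds exactly when 8 ∣ 5k, and as gcd(5, 8) = 1, exactly when 8 ∣ k.
The smallest positive such k is 8.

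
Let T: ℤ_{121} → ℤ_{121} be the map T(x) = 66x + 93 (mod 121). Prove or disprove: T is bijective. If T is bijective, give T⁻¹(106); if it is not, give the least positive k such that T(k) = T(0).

11

We have gcd(66, 121) = 11 > 1. Taking a = 0 and b = 11: T(0) = 93 and T(11) = 66·11 + 93 = 819 ≡ 93 (mod 121).
So T(0) = T(11) while 0 ≠ 11, hence T is not injective, hence not bijective.
Since T is not bijective, we find the least positive k with T(k) = T(0): this means 66k ≡ 0 (mod 121), i.e. 121 ∣ 66k. Since gcd(66, 121) = 11, dividing through by 11 this holds exactly when 11 ∣ 6k, and as gcd(6, 11) = 1, exactly when 11 ∣ k.
The smallest positive such k is 11.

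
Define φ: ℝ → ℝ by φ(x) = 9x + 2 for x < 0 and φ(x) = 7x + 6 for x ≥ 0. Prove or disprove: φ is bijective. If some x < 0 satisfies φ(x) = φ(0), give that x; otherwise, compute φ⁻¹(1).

-1/9

Both pieces are strictly increasing (slopes 9 and 7), so each is injective on its own interval.
The left piece maps (−∞, 0) onto (−∞, 2); the right piece maps [0, ∞) onto [6, ∞).
The images leave a gap (2 has no preimage), so φ is not surjective, hence not bijective.
Because the two images are disjoint, no x < 0 has φ(x) = φ(0), so we compute φ⁻¹(1): 1 lies in (−∞, 2), so solve 9x + 2 = 1: x = (1 − 2)/9 = −1/9.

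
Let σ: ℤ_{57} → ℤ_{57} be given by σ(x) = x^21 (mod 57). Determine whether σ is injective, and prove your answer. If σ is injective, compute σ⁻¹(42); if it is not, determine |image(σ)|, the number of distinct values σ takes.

21

σ(1) = 1^21 = 1.
σ(7): Repeated squaring mod 57: 7^1 ≡ 7, 7^2 ≡ 7² = 49, 7^4 ≡ 49² = 2401 ≡ 7, 7^8 ≡ 7² = 49, 7^16 ≡ 49² = 2401 ≡ 7. Since 21 = 16 + 4 + 1, 7^21 ≡ 7·7·7: 7·7 = 49, then 49·7 = 343 ≡ 1. So 7^21 ≡ 1 (mod 57).
So σ(1) = σ(7) = 1 while 1 ≠ 7, thus σ is not injective.
Since σ is not injective, we determine |image(σ)|. Computing x^21 mod 57 for each x (by repeated squaring, reducing mod 57 at every step), the values σ(0), σ(1), …, σ(56) are: 0, 1, 8, 27, 7, 11, 45, 1, 56, 45, 31, 20, 18, 31, 8, 12, 49, 11, 18, 19, 20, 27, 46, 26, 30, 7, 20, 18, 7, 50, 39, 37, 50, 27, 31, 11, 30, 37, 38, 39, 46, 8, 45, 49, 26, 39, 37, 26, 12, 1, 56, 12, 46, 50, 30, 49, 56.
The distinct values are {0, 1, 7, 8, 11, 12, 18, 19, 20, 26, 27, 30, 31, 37, 38, 39, 45, 46, 49, 50, 56}; there are 21 of them.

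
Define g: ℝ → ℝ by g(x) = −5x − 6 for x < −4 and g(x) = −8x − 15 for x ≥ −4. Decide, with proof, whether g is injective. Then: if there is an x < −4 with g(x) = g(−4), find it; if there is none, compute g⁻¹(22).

Both pieces are strictly decreasing (slopes −5 and −8), so each is injective on its own interval.
The left piece maps (−∞, −4) onto (14, ∞); the right piece maps [−4, ∞) onto (−∞, 17].
These images overlap. In particular g(−4) = 17 (right piece), and solving −5x − 6 = 17 on the left piece gives x = −23/5 < −4.
So g(−23/5) = g(−4) with −23/5 ≠ −4, and g is not injective. This x = −23/5 is the requested value below −4.

-23/5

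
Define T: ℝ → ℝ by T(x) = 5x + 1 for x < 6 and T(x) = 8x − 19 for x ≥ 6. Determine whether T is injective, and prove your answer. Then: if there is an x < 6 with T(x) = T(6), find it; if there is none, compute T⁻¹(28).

28/5

Both pieces are strictly increasing (slopes 5 and 8), so each is injective on its own interval.
The left piece maps (−∞, 6) onto (−∞, 31); the right piece maps [6, ∞) onto [29, ∞).
These images overlap. In particular T(6) = 29 (right piece), and solving 5x + 1 = 29 on the left piece gives x = 28/5 < 6.
So T(28/5) = T(6) with 28/5 ≠ 6, and T is not injective. This x = 28/5 is the requested value below 6.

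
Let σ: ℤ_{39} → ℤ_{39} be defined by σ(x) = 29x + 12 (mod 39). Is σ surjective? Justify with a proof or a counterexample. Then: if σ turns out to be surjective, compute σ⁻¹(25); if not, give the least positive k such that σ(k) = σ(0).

26

Since gcd(29, 39) = 1, 29 is invertible modulo 39. Euclid's algorithm: 39 = 1·29 + 10, 29 = 2·10 + 9, 10 = 1·9 + 1; back-substituting gives 1 = 35·29 − 26·39, so 29⁻¹ ≡ 35 (mod 39).
For any y ∈ ℤ_{39}, x = 35(y − 12) mod 39 satisfies σ(x) = 29·35(y − 12) + 12 ≡ y (since 29·35 ≡ 1 mod 39). So every y has a preimage.
Thus σ is surjective.
Since σ is surjective, we find σ⁻¹(25): we need 29x ≡ 25 − 12 ≡ 13 (mod 39). Using 29⁻¹ = 35: x ≡ 35·13 = 455 = 11·39 + 26, so x = 26.
Check: σ(26) = 29·26 + 12 = 766 = 19·39 + 25 ≡ 25 (mod 39).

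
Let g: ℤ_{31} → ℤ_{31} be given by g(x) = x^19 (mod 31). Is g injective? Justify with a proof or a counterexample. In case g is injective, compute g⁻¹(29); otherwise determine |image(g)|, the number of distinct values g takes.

Since 31 is prime, the nonzero elements of ℤ_{31} form a cyclic group of order 30.
As gcd(19, 30) = 1, raising to the 19th power is a bijection on this group: if s^19 ≡ t^19 then (st^{−1})^19 = 1, and the only element of order dividing gcd(19, 30) = 1 is 1, so s = t.
With g(0) = 0 this makes g injective on all of ℤ_{31}, hence bijective (finite equal-size domain and codomain). In particular g is injective.
Since g is injective, we find the preimage of 29. The inverse of x ↦ x^19 on (ℤ_{31})^× is x ↦ x^19, because 19·19 = 361 = 12·30 + 1 ≡ 1 (mod 30) and x^{30} = 1 for x ≠ 0 (Fermat). So g⁻¹(29) = 29^19 mod 31.
Repeated squaring mod 31: 29^1 ≡ 29, 29^2 ≡ 29² = 841 ≡ 4, 29^4 ≡ 4² = 16, 29^8 ≡ 16² = 256 ≡ 8, 29^16 ≡ 8² = 64 ≡ 2. Since 19 = 16 + 2 + 1, 29^19 ≡ 2·4·29: 2·4 = 8, then 8·29 = 232 ≡ 15. So 29^19 ≡ 15 (mod 31).
Hence g⁻¹(29) = 15.

15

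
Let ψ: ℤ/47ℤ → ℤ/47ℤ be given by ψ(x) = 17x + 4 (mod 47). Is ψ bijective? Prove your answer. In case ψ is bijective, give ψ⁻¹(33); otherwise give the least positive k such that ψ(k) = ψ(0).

10

By definition, ψ is injective when ψ(a) = ψ(b) forces a = b.
Suppose ψ(a) = ψ(b) in ℤ/47ℤ. Then 17a + 4 ≡ 17b + 4 (mod 47), so 17(a − b) ≡ 0 (mod 47).
Since gcd(17, 47) = 1, 17 is invertible modulo 47, thus a − b ≡ 0 (mod 47), i.e. a = b.
We now compute 17⁻¹ mod 47 explicitly. Euclid's algorithm: 47 = 2·17 + 13, 17 = 1·13 + 4, 13 = 3·4 + 1; back-substituting gives 1 = 36·17 − 13·47, so 17⁻¹ ≡ 36 (mod 47).
For any y ∈ ℤ/47ℤ, x = 36(y − 4) mod 47 satisfies ψ(x) = 17·36(y − 4) + 4 ≡ y (since 17·36 ≡ 1 mod 47). So every y has a preimage.
Therefore ψ is bijective.
Since ψ is bijective, we find ψ⁻¹(33): we need 17x ≡ 33 − 4 ≡ 29 (mod 47). Using 17⁻¹ = 36: x ≡ 36·29 = 1044 = 22·47 + 10, so x = 10.
Check: ψ(10) = 17·10 + 4 = 174 = 3·47 + 33 ≡ 33 (mod 47).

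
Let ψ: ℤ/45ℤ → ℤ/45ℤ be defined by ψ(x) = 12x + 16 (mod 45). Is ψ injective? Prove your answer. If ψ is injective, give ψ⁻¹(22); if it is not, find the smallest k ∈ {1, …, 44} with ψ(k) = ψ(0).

15

By definition, ψ is injective if ψ(x_1) = ψ(x_2) implies x_1 = x_2.
We have gcd(12, 45) = 3 > 1. Taking x_1 = 0 and x_2 = 15: ψ(0) = 16 and ψ(15) = 12·15 + 16 = 196 ≡ 16 (mod 45).
So ψ(0) = ψ(15) while 0 ≠ 15, thus ψ is not injective.
Since ψ is not injective, we find the least positive k with ψ(k) = ψ(0): this means 12k ≡ 0 (mod 45), i.e. 45 ∣ 12k. Since gcd(12, 45) = 3, dividing through by 3 this holds exactly when 15 ∣ 4k, and as gcd(4, 15) = 1, exactly when 15 ∣ k.
The smallest positive such k is 15.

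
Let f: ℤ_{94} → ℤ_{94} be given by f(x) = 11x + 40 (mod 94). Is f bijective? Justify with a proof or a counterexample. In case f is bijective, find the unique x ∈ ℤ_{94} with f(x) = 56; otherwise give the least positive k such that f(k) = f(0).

By definition, f is injective when f(s) = f(t) forces s = t.
If f(s) = f(t), then 11s ≡ 11t (mod 94). Because gcd(11, 94) = 1, we may cancel 11 to get s ≡ t (mod 94).
We now compute 11⁻¹ mod 94 explicitly. Euclid's algorithm: 94 = 8·11 + 6, 11 = 1·6 + 5, 6 = 1·5 + 1; back-substituting gives 1 = 77·11 − 9·94, so 11⁻¹ ≡ 77 (mod 94).
For any y ∈ ℤ_{94}, x = 77(y − 40) mod 94 satisfies f(x) = 11·77(y − 40) + 40 ≡ y (since 11·77 ≡ 1 mod 94). So every y has a preimage.
Thus f is bijective.
Since f is bijective, we compute f⁻¹(56): solve 11x + 40 ≡ 56 (mod 94), i.e. 11x ≡ 16 (mod 94).
Multiplying by 11⁻¹ = 77 gives x ≡ 77·16 = 1232 = 13·94 + 10 ≡ 10 (mod 94).
Check: f(10) = 11·10 + 40 = 150 = 1·94 + 56 ≡ 56 (mod 94).

10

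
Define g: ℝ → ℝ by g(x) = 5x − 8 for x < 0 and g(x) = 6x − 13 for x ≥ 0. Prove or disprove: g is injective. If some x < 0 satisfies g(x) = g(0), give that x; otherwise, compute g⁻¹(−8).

-1

Both pieces are strictly increasing (slopes 5 and 6), so each is injective on its own interval.
The left piece maps (−∞, 0) onto (−∞, −8); the right piece maps [0, ∞) onto [−13, ∞).
These images overlap. In particular g(0) = −13 (right piece), and solving 5x − 8 = −13 on the left piece gives x = −1 < 0.
So g(−1) = g(0) with −1 ≠ 0, and g is not injective. This x = −1 is the requested value below 0.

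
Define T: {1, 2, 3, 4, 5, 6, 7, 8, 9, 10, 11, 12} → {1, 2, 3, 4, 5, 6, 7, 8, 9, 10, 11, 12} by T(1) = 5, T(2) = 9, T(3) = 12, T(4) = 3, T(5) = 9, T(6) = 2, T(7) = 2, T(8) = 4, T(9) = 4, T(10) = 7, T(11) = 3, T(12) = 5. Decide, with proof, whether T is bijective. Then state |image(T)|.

T(2) = 9 = T(5) with 2 ≠ 5, so T is not injective, hence not bijective.
The image of T is {2, 3, 4, 5, 7, 9, 12}, which has 7 elements.

7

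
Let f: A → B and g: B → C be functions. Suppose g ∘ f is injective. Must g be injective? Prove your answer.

No. Take A = {1, 2}, B = {1, 2, 3, 4, 5}, C = {1, 2, 3, 4, 5}, f(a) = a for each a ∈ A, and g(b) = 4 if b ∈ {4, 5} else g(b) = b.
Then g ∘ f = f is injective (A ⊂ B and f is the inclusion), but g(4) = g(5) = 4 with 4 ≠ 5, so g is not injective.

not injective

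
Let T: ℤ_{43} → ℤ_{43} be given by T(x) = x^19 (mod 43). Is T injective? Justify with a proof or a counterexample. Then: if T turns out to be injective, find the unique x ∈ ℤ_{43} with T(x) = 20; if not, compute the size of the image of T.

Since 43 is prime, the nonzero elements of ℤ_{43} form a cyclic group of order 42.
As gcd(19, 42) = 1, raising to the 19th power is a bijection on this group: if u^19 ≡ v^19 then (uv^{−1})^19 = 1, and the only element of order dividing gcd(19, 42) = 1 is 1, so u = v.
With T(0) = 0 this makes T injective on all of ℤ_{43}, hence bijective (finite equal-size domain and codomain). In particular T is injective.
Since T is injective, we find the preimage of 20. The inverse of x ↦ x^19 on (ℤ_{43})^× is x ↦ x^31, because 19·31 = 589 = 14·42 + 1 ≡ 1 (mod 42) and x^{42} = 1 for x ≠ 0 (Fermat). So T⁻¹(20) = 20^31 mod 43.
Repeated squaring mod 43: 20^1 ≡ 20, 20^2 ≡ 20² = 400 ≡ 13, 20^4 ≡ 13² = 169 ≡ 40, 20^8 ≡ 40² = 1600 ≡ 9, 20^16 ≡ 9² = 81 ≡ 38. Since 31 = 16 + 8 + 4 + 2 + 1, 20^31 ≡ 38·9·40·13·20: 38·9 = 342 ≡ 41, then 41·40 = 1640 ≡ 6, then 6·13 = 78 ≡ 35, then 35·20 = 700 ≡ 12. So 20^31 ≡ 12 (mod 43).
Hence T⁻¹(20) = 12.

12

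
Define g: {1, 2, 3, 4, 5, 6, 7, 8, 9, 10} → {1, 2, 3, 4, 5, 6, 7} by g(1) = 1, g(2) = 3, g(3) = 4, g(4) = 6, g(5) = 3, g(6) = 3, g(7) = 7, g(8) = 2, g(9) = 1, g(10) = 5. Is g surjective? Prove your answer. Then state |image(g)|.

7

Every element of the codomain has a preimage: 1 = g(1), 2 = g(8), 3 = g(2), 4 = g(3), 5 = g(10), 6 = g(4), 7 = g(7).
Hence g is surjective.
The image of g is {1, 2, 3, 4, 5, 6, 7}, which has 7 elements.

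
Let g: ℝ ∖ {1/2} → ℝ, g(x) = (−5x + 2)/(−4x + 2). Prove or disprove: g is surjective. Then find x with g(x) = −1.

4/9

If g(x) = 5/4, cross-multiplying gives −4(−5x + 2) = −5(−4x + 2), which simplifies to −8 = −10 — false.  So 5/4 has no preimage and g is not surjective.
Solving g(x) = −1: cross-multiplying gives −5x + 2 = −1(−4x + 2), which rearranges to −9x = −4, so x = 4/9.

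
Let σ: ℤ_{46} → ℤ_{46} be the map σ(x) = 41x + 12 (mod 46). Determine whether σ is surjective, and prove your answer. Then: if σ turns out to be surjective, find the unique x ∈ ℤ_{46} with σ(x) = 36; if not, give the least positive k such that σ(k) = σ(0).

32

Since gcd(41, 46) = 1, 41 is invertible modulo 46. Euclid's algorithm: 46 = 1·41 + 5, 41 = 8·5 + 1; back-substituting gives 1 = 9·41 − 8·46, so 41⁻¹ ≡ 9 (mod 46).
Then y ↦ 9(y − 12) is a two-sided inverse to σ, so every y ∈ ℤ_{46} has a preimage.
Hence σ is surjective.
Since σ is surjective, we compute σ⁻¹(36): solve 41x + 12 ≡ 36 (mod 46), i.e. 41x ≡ 24 (mod 46).
Multiplying by 41⁻¹ = 9 gives x ≡ 9·24 = 216 = 4·46 + 32 ≡ 32 (mod 46).
Check: σ(32) = 41·32 + 12 = 1324 = 28·46 + 36 ≡ 36 (mod 46).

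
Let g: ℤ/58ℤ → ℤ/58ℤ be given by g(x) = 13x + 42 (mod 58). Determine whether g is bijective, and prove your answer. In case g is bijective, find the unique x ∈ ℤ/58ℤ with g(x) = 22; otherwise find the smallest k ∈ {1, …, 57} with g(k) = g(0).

By definition, g is injective if g(a) = g(b) implies a = b.
Suppose g(a) = g(b) in ℤ/58ℤ. Then 13a + 42 ≡ 13b + 42 (mod 58), so 13(a − b) ≡ 0 (mod 58).
Since gcd(13, 58) = 1, 13 is invertible modulo 58, thus a − b ≡ 0 (mod 58), i.e. a = b.
We now compute 13⁻¹ mod 58 explicitly. Euclid's algorithm: 58 = 4·13 + 6, 13 = 2·6 + 1; back-substituting gives 1 = 9·13 − 2·58, so 13⁻¹ ≡ 9 (mod 58).
For any y ∈ ℤ/58ℤ, x = 9(y − 42) mod 58 satisfies g(x) = 13·9(y − 42) + 42 ≡ y (since 13·9 ≡ 1 mod 58). So every y has a preimage.
Therefore g is bijective.
Since g is bijective, we find g⁻¹(22): we need 13x ≡ 22 − 42 ≡ 38 (mod 58). Using 13⁻¹ = 9: x ≡ 9·38 = 342 = 5·58 + 52, so x = 52.
Check: g(52) = 13·52 + 42 = 718 = 12·58 + 22 ≡ 22 (mod 58).

52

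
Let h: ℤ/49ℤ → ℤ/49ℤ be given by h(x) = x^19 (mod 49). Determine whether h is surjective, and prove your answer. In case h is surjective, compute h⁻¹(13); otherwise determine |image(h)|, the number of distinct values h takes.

43

h(0) = 0^19 = 0.
h(7): Repeated squaring mod 49: 7^1 ≡ 7, 7^2 ≡ 7² = 49 ≡ 0, 7^4 ≡ 0² = 0, 7^8 ≡ 0² = 0, 7^16 ≡ 0² = 0. Since 19 = 16 + 2 + 1, 7^19 ≡ 0·0·7: 0·0 = 0, then 0·7 = 0. So 7^19 ≡ 0 (mod 49).
So h(0) = h(7) = 0 while 0 ≠ 7, so h is not injective.
A non-injective map from the 49-element set ℤ/49ℤ to itself takes at most 48 distinct values, so it cannot be surjective. Therefore h is not surjective.
Since h is not surjective, we determine |image(h)|. Computing x^19 mod 49 for each x (by repeated squaring, reducing mod 49 at every step), the values h(0), h(1), …, h(48) are: 0, 1, 37, 38, 46, 47, 34, 0, 36, 23, 24, 32, 33, 20, 0, 22, 9, 10, 18, 19, 6, 0, 8, 44, 45, 4, 5, 41, 0, 43, 30, 31, 39, 40, 27, 0, 29, 16, 17, 25, 26, 13, 0, 15, 2, 3, 11, 12, 48.
The distinct values are {0, 1, 2, 3, 4, 5, 6, 8, 9, 10, 11, 12, 13, 15, 16, 17, 18, 19, 20, 22, 23, 24, 25, 26, 27, 29, 30, 31, 32, 33, 34, 36, 37, 38, 39, 40, 41, 43, 44, 45, 46, 47, 48}; there are 43 of them.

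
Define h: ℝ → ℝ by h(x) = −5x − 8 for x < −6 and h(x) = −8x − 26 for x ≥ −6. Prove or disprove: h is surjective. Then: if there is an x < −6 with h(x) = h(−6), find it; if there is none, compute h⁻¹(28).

-36/5

Both pieces are strictly decreasing (slopes −5 and −8), so each is injective on its own interval.
The left piece maps (−∞, −6) onto (22, ∞); the right piece maps [−6, ∞) onto (−∞, 22].
These images together cover ℝ, so h is surjective.
Because the two images are disjoint, no x < −6 has h(x) = h(−6), so we compute h⁻¹(28): 28 lies in (22, ∞), so solve −5x − 8 = 28: x = (28 + 8)/(−5) = −36/5.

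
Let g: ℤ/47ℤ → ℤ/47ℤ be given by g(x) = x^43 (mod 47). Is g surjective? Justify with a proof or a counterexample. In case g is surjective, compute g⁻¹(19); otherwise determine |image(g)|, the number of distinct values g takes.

Since 47 is prime, the nonzero elements of ℤ/47ℤ form a cyclic group of order 46.
As gcd(43, 46) = 1, raising to the 43rd power is a bijection on this group: if a^43 ≡ b^43 then (ab^{−1})^43 = 1, and the only element of order dividing gcd(43, 46) = 1 is 1, so a = b.
With g(0) = 0 this makes g injective on all of ℤ/47ℤ, hence bijective (finite equal-size domain and codomain). In particular g is surjective.
Since g is surjective, we find the preimage of 19. The inverse of x ↦ x^43 on (ℤ/47ℤ)^× is x ↦ x^15, because 43·15 = 645 = 14·46 + 1 ≡ 1 (mod 46) and x^{46} = 1 for x ≠ 0 (Fermat). So g⁻¹(19) = 19^15 mod 47.
Repeated squaring mod 47: 19^1 ≡ 19, 19^2 ≡ 19² = 361 ≡ 32, 19^4 ≡ 32² = 1024 ≡ 37, 19^8 ≡ 37² = 1369 ≡ 6. Since 15 = 8 + 4 + 2 + 1, 19^15 ≡ 6·37·32·19: 6·37 = 222 ≡ 34, then 34·32 = 1088 ≡ 7, then 7·19 = 133 ≡ 39. So 19^15 ≡ 39 (mod 47).
Hence g⁻¹(19) = 39.

39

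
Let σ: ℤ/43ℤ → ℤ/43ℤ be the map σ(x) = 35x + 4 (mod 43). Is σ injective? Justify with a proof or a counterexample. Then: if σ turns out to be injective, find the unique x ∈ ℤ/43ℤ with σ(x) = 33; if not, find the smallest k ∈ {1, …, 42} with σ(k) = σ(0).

Suppose σ(a) = σ(b) in ℤ/43ℤ. Then 35a + 4 ≡ 35b + 4 (mod 43), so 35(a − b) ≡ 0 (mod 43).
Since gcd(35, 43) = 1, 35 is invertible modulo 43, hence a − b ≡ 0 (mod 43), i.e. a = b.
So σ is injective.
We now compute 35⁻¹ mod 43 explicitly. Euclid's algorithm: 43 = 1·35 + 8, 35 = 4·8 + 3, 8 = 2·3 + 2, 3 = 1·2 + 1; back-substituting gives 1 = 16·35 − 13·43, so 35⁻¹ ≡ 16 (mod 43).
Since σ is injective, we find σ⁻¹(33): we need 35x ≡ 33 − 4 ≡ 29 (mod 43). Using 35⁻¹ = 16: x ≡ 16·29 = 464 = 10·43 + 34, so x = 34.
Check: σ(34) = 35·34 + 4 = 1194 = 27·43 + 33 ≡ 33 (mod 43).

34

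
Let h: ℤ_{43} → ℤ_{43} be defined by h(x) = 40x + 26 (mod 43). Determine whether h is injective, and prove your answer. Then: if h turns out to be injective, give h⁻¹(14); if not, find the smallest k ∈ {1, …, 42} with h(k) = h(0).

By definition, h is injective if h(u) = h(v) implies u = v.
Suppose h(u) = h(v) in ℤ_{43}. Then 40u + 26 ≡ 40v + 26 (mod 43), hence 40(u − v) ≡ 0 (mod 43).
Since gcd(40, 43) = 1, 40 is invertible modulo 43, therefore u − v ≡ 0 (mod 43), i.e. u = v.
Hence h is injective.
We now compute 40⁻¹ mod 43 explicitly. Euclid's algorithm: 43 = 1·40 + 3, 40 = 13·3 + 1; back-substituting gives 1 = 14·40 − 13·43, so 40⁻¹ ≡ 14 (mod 43).
Since h is injective, we compute h⁻¹(14): solve 40x + 26 ≡ 14 (mod 43), i.e. 40x ≡ 31 (mod 43).
Multiplying by 40⁻¹ = 14 gives x ≡ 14·31 = 434 = 10·43 + 4 ≡ 4 (mod 43).
Check: h(4) = 40·4 + 26 = 186 = 4·43 + 14 ≡ 14 (mod 43).

4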